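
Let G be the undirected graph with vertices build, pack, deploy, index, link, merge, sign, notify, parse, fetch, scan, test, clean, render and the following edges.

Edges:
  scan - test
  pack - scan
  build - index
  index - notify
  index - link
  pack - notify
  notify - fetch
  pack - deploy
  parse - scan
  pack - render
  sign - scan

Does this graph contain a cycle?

No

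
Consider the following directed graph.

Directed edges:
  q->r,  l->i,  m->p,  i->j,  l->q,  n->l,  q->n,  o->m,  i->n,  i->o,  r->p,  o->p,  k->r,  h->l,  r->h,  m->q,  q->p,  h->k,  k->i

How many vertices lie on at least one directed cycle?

9

A vertex is on a directed cycle iff it belongs to a strongly connected component of size ≥ 2 (or has a self-loop).
The vertices on cycles are {h, i, k, l, m, n, o, q, r} — 9 in total.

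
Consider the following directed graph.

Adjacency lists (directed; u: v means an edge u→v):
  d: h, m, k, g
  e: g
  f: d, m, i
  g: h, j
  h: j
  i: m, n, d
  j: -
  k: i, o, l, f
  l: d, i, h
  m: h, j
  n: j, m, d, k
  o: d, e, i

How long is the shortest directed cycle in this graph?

For each vertex v, BFS finds the shortest path from v back to v.
The shortest such closed walk is k → o → d → k, length 3.

3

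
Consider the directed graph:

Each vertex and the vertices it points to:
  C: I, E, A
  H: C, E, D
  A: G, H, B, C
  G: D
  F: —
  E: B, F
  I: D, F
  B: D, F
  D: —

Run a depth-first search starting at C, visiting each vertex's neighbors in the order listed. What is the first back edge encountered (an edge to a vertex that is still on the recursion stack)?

H→C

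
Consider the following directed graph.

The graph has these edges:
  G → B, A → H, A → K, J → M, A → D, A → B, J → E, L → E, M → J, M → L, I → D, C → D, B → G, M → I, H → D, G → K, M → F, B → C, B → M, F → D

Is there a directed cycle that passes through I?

No

I lies on a cycle iff there is a path from I back to itself.
Exploring from I, it never reaches itself; equivalently, its strongly connected component is a singleton.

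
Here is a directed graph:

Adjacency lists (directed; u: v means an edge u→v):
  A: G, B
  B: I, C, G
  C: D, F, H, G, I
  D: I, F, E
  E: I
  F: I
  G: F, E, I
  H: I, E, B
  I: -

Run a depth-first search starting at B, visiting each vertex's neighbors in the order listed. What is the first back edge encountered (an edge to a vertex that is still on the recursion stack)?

DFS from B (visiting each vertex's neighbors in the order listed); mark gray on enter, black on exit:
B gray
  I gray
  I black
  C gray
    D gray
      D→I: I black — skip
      F gray
        F→I: I black — skip
      F black
      E gray
        E→I: I black — skip
      E black
    D black
    C→F: F black — skip
    H gray
      H→I: I black — skip
      H→E: E black — skip
      H→B: B is gray → back edge
First back edge: H → B.

H->B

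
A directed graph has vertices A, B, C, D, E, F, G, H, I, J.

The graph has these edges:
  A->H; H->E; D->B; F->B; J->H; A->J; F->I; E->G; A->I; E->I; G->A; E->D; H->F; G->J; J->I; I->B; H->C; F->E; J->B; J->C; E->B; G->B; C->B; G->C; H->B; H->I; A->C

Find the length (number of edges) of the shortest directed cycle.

For each vertex v, BFS finds the shortest path from v back to v.
The shortest such closed walk is H → E → G → J → H, length 4.

4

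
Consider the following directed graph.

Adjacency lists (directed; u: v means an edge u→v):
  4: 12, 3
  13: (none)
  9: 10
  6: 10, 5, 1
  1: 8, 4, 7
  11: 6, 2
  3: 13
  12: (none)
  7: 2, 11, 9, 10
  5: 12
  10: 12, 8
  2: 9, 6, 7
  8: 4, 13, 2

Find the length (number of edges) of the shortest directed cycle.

For each vertex v, BFS finds the shortest path from v back to v.
The shortest such closed walk is 7 → 2 → 7, length 2.

2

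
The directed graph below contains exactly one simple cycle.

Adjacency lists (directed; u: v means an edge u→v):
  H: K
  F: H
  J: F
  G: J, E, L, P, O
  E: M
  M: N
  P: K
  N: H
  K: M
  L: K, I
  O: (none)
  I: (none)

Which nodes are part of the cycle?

H, K, M, N

DFS with gray/black marking from M:
M gray
  N gray
    H gray
      K gray
        K→M: M is gray → back edge
Back edge closes the cycle M → N → H → K → M; its vertices are {H, K, M, N}.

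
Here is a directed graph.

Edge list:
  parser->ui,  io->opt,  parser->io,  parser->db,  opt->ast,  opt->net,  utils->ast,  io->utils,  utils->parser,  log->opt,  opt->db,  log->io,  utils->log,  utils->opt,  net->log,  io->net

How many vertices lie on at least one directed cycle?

A vertex is on a directed cycle iff it belongs to a strongly connected component of size ≥ 2 (or has a self-loop).
The vertices on cycles are {io, log, net, opt, utils, parser} — 6 in total.

6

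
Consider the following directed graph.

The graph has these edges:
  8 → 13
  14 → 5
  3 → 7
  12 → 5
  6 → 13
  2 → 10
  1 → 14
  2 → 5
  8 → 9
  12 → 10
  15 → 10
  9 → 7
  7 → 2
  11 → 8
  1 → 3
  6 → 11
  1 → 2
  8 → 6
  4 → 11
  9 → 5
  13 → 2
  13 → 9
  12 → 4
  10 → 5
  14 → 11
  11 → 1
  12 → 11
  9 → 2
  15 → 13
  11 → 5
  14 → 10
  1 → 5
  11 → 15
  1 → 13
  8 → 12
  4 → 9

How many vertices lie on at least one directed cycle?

7

A vertex is on a directed cycle iff it belongs to a strongly connected component of size ≥ 2 (or has a self-loop).
The vertices on cycles are {1, 4, 6, 8, 11, 12, 14} — 7 in total.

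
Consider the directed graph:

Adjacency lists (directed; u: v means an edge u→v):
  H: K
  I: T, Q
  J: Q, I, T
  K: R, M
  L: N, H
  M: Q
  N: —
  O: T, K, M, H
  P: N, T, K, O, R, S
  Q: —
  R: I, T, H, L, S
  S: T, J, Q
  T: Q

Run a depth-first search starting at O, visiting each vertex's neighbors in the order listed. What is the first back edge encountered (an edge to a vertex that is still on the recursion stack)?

DFS from O (visiting each vertex's neighbors in the order listed); mark gray on enter, black on exit:
O gray
  T gray
    Q gray
    Q black
  T black
  K gray
    R gray
      I gray
        I→T: T black — skip
        I→Q: Q black — skip
      I black
      R→T: T black — skip
      H gray
        H→K: K is gray → back edge
First back edge: H → K.

H→K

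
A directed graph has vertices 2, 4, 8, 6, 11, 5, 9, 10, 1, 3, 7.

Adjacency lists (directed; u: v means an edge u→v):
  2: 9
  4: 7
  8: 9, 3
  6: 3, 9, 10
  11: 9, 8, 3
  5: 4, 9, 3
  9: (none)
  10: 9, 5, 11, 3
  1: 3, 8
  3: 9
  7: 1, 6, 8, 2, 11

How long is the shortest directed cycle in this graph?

5

For each vertex v, BFS finds the shortest path from v back to v.
The shortest such closed walk is 5 → 4 → 7 → 6 → 10 → 5, length 5.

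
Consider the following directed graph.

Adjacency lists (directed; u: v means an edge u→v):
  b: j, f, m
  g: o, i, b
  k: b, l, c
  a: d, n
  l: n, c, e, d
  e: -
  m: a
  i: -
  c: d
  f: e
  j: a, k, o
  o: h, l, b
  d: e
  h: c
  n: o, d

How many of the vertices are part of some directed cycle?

A vertex is on a directed cycle iff it belongs to a strongly connected component of size ≥ 2 (or has a self-loop).
The vertices on cycles are {a, b, j, k, l, m, n, o} — 8 in total.

8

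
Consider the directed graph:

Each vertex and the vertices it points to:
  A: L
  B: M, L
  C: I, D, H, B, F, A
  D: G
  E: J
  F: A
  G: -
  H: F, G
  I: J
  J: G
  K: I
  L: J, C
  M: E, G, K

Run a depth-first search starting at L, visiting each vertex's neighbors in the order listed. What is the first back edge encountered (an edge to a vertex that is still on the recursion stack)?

DFS from L (visiting each vertex's neighbors in the order listed); mark gray on enter, black on exit:
L gray
  J gray
    G gray
    G black
  J black
  C gray
    I gray
      I→J: J black — skip
    I black
    D gray
      D→G: G black — skip
    D black
    H gray
      F gray
        A gray
          A→L: L is gray → back edge
First back edge: A → L.

A->L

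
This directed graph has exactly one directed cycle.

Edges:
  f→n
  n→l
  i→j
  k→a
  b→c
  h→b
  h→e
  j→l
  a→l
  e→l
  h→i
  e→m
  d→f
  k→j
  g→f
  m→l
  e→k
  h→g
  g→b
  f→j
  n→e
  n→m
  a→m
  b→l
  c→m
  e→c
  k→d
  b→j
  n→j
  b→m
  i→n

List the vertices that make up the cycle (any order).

DFS with gray/black marking from e:
e gray
  m gray
    l gray
    l black
  m black
  c gray
    c→m: m black — skip
  c black
  k gray
    j gray
      j→l: l black — skip
    j black
    d gray
      f gray
        f→j: j black — skip
        n gray
          n→j: j black — skip
          n→m: m black — skip
          n→l: l black — skip
          n→e: e is gray → back edge
Back edge closes the cycle e → k → d → f → n → e; its vertices are {d, e, f, k, n}.

d, e, f, k, n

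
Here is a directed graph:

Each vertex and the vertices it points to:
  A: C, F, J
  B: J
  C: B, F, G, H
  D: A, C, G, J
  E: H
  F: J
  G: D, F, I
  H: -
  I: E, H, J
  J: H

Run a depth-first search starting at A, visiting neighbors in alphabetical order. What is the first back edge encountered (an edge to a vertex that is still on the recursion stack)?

D->A

DFS from A (visiting neighbors in alphabetical order); mark gray on enter, black on exit:
A gray
  C gray
    B gray
      J gray
        H gray
        H black
      J black
    B black
    F gray
      F→J: J black — skip
    F black
    G gray
      D gray
        D→A: A is gray → back edge
First back edge: D → A.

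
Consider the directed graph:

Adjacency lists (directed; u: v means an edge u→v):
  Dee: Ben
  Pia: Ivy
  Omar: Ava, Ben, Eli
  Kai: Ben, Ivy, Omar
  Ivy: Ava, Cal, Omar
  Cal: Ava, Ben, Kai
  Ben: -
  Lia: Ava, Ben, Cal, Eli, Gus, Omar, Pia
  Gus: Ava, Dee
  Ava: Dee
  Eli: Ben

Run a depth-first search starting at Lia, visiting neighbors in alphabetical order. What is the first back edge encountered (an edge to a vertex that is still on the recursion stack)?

DFS from Lia (visiting neighbors in alphabetical order); mark gray on enter, black on exit:
Lia gray
  Ava gray
    Dee gray
      Ben gray
      Ben black
    Dee black
  Ava black
  Lia→Ben: Ben black — skip
  Cal gray
    Cal→Ava: Ava black — skip
    Cal→Ben: Ben black — skip
    Kai gray
      Kai→Ben: Ben black — skip
      Ivy gray
        Ivy→Ava: Ava black — skip
        Ivy→Cal: Cal is gray → back edge
First back edge: Ivy → Cal.

Ivy→Cal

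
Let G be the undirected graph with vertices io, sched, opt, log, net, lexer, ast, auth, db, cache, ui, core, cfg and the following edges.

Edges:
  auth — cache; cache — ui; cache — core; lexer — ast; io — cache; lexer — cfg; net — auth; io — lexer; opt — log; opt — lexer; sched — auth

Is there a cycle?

DFS, tracking each vertex's parent; an edge to a visited non-parent vertex closes a cycle.
Start from lexer:
visit lexer (parent –)
  visit ast (parent lexer)
    ast–lexer: parent, skip
  visit io (parent lexer)
    io–lexer: parent, skip
    visit cache (parent io)
      visit ui (parent cache)
        ui–cache: parent, skip
      cache–io: parent, skip
      visit auth (parent cache)
        visit sched (parent auth)
          sched–auth: parent, skip
        auth–cache: parent, skip
        visit net (parent auth)
          net–auth: parent, skip
      visit core (parent cache)
        core–cache: parent, skip
  visit cfg (parent lexer)
    cfg–lexer: parent, skip
  visit opt (parent lexer)
    opt–lexer: parent, skip
    visit log (parent opt)
      log–opt: parent, skip
visit db (parent –)
No non-parent visited neighbor found — the graph is a forest.

No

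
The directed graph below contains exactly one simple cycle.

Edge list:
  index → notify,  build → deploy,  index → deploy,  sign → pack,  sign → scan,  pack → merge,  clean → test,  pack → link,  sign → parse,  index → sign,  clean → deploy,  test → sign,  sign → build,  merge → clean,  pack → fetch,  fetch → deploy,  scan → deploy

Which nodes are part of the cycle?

pack, sign, test, clean, merge

DFS with gray/black marking from sign:
sign gray
  pack gray
    link gray
    link black
    merge gray
      clean gray
        deploy gray
        deploy black
        test gray
          test→sign: sign is gray → back edge
Back edge closes the cycle sign → pack → merge → clean → test → sign; its vertices are {pack, sign, test, clean, merge}.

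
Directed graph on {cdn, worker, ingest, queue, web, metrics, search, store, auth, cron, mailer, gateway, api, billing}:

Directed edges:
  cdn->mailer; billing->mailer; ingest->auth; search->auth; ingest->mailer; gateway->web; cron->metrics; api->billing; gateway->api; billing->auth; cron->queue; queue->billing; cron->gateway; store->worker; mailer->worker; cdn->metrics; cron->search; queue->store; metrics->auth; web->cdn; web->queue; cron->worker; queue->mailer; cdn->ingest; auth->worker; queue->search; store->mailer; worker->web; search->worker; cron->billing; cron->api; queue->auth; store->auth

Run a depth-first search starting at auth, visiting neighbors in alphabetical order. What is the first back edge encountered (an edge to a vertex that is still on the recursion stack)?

DFS from auth (visiting neighbors in alphabetical order); mark gray on enter, black on exit:
auth gray
  worker gray
    web gray
      cdn gray
        ingest gray
          ingest→auth: auth is gray → back edge
First back edge: ingest → auth.

ingest→auth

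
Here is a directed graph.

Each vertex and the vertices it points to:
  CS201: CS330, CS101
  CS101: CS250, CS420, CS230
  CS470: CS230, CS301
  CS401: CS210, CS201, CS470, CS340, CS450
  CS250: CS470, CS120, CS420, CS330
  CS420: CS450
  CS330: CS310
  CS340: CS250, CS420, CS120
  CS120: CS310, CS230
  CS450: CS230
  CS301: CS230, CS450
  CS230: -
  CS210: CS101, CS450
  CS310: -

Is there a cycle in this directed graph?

No

DFS with white/gray/black marking, starting from CS470:
CS470 gray
  CS230 gray
  CS230 black
  CS301 gray
    CS301→CS230: CS230 black — skip
    CS450 gray
      CS450→CS230: CS230 black — skip
    CS450 black
  CS301 black
CS470 black
CS201 gray
  CS330 gray
    CS310 gray
    CS310 black
  CS330 black
  CS101 gray
    CS250 gray
      CS250→CS470: CS470 black — skip
      CS120 gray
        CS120→CS310: CS310 black — skip
        CS120→CS230: CS230 black — skip
      CS120 black
      CS420 gray
        CS420→CS450: CS450 black — skip
      CS420 black
      CS250→CS330: CS330 black — skip
    CS250 black
    CS101→CS420: CS420 black — skip
    CS101→CS230: CS230 black — skip
  CS101 black
CS201 black
CS401 gray
  CS210 gray
    CS210→CS101: CS101 black — skip
    CS210→CS450: CS450 black — skip
  CS210 black
  CS401→CS201: CS201 black — skip
  CS401→CS470: CS470 black — skip
  CS340 gray
    CS340→CS250: CS250 black — skip
    CS340→CS420: CS420 black — skip
    CS340→CS120: CS120 black — skip
  CS340 black
  CS401→CS450: CS450 black — skip
CS401 black
Every edge goes to a white or black vertex — no back edge, so the graph is acyclic.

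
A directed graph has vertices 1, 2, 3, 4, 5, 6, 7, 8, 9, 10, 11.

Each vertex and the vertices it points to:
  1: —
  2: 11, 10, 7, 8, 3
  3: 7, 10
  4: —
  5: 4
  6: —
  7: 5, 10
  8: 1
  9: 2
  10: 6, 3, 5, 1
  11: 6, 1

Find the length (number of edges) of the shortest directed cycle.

For each vertex v, BFS finds the shortest path from v back to v.
The shortest such closed walk is 10 → 3 → 10, length 2.

2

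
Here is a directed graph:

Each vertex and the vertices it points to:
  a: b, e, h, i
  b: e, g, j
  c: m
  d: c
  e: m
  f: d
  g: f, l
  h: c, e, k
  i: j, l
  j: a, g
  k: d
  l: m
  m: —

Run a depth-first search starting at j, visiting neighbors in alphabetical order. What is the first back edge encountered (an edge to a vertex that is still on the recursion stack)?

b→j

DFS from j (visiting neighbors in alphabetical order); mark gray on enter, black on exit:
j gray
  a gray
    b gray
      e gray
        m gray
        m black
      e black
      g gray
        f gray
          d gray
            c gray
              c→m: m black — skip
            c black
          d black
        f black
        l gray
          l→m: m black — skip
        l black
      g black
      b→j: j is gray → back edge
First back edge: b → j.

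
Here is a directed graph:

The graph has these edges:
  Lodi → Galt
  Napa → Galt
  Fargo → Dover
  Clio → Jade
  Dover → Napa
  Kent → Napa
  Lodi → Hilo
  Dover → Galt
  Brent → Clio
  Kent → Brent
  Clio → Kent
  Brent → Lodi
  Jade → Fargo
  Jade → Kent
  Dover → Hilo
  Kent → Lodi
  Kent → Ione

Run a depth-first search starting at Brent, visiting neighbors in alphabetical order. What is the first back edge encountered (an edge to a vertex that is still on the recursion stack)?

Kent->Brent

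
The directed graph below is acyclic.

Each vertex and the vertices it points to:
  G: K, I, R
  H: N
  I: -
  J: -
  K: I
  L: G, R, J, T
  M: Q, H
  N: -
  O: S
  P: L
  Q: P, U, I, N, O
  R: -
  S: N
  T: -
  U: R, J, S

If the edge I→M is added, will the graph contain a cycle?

Yes

Adding I→M creates a cycle iff M can already reach I.
Path from M: M → Q → I.
So M → … → I → M is a cycle.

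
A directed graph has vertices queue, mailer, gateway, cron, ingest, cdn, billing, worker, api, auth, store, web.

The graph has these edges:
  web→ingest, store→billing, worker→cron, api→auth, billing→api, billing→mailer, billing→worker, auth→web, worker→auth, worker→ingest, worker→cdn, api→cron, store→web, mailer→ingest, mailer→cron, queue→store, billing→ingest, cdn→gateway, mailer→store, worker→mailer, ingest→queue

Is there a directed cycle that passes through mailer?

mailer is on a cycle iff mailer can reach itself via ≥1 edge.
mailer → store → billing → mailer — yes.

Yes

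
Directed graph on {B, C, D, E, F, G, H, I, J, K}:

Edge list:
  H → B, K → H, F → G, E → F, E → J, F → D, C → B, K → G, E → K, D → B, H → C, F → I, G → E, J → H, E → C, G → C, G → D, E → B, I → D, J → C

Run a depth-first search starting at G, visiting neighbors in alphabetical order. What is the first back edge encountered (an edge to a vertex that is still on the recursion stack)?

F→G

DFS from G (visiting neighbors in alphabetical order); mark gray on enter, black on exit:
G gray
  C gray
    B gray
    B black
  C black
  D gray
    D→B: B black — skip
  D black
  E gray
    E→B: B black — skip
    E→C: C black — skip
    F gray
      F→D: D black — skip
      F→G: G is gray → back edge
First back edge: F → G.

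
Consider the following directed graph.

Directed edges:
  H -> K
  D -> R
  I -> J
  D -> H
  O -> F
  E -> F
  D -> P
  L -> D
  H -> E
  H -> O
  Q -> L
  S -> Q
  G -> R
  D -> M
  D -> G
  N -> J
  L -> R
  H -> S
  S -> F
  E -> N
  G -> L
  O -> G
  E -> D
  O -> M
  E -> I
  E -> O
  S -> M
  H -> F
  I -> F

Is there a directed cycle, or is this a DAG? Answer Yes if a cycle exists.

Yes

DFS with white/gray/black marking, starting from P:
P gray
P black
M gray
M black
E gray
  F gray
  F black
  D gray
    G gray
      R gray
      R black
      L gray
        L→R: R black — skip
        L→D: D is gray → back edge
Back edge found, so a cycle exists: D → G → L → D.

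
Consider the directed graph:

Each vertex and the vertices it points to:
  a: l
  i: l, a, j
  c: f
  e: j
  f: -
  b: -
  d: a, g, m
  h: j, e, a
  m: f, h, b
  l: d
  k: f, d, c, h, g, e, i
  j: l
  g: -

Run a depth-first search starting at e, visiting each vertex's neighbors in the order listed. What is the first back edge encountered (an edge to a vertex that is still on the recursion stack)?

DFS from e (visiting each vertex's neighbors in the order listed); mark gray on enter, black on exit:
e gray
  j gray
    l gray
      d gray
        a gray
          a→l: l is gray → back edge
First back edge: a → l.

a->l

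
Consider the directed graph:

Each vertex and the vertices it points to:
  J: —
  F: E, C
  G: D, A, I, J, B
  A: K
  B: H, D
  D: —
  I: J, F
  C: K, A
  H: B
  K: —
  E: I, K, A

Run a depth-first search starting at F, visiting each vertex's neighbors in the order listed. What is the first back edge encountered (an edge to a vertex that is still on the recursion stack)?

I→F

DFS from F (visiting each vertex's neighbors in the order listed); mark gray on enter, black on exit:
F gray
  E gray
    I gray
      J gray
      J black
      I→F: F is gray → back edge
First back edge: I → F.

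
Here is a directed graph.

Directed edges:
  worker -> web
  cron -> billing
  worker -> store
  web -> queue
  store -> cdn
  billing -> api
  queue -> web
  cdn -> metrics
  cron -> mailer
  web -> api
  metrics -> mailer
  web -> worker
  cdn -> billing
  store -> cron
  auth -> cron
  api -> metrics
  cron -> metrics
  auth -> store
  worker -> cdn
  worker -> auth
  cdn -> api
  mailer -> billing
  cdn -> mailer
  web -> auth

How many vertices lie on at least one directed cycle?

7

A vertex is on a directed cycle iff it belongs to a strongly connected component of size ≥ 2 (or has a self-loop).
The vertices on cycles are {api, web, queue, mailer, worker, billing, metrics} — 7 in total.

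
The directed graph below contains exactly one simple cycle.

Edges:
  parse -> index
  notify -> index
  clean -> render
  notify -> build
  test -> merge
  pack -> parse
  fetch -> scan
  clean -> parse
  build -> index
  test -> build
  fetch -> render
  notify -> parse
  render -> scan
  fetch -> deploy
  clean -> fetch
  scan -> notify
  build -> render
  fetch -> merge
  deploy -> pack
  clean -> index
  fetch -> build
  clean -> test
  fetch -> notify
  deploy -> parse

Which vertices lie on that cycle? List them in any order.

DFS with gray/black marking from render:
render gray
  scan gray
    notify gray
      build gray
        index gray
        index black
        build→render: render is gray → back edge
Back edge closes the cycle render → scan → notify → build → render; its vertices are {scan, build, notify, render}.

scan, build, notify, render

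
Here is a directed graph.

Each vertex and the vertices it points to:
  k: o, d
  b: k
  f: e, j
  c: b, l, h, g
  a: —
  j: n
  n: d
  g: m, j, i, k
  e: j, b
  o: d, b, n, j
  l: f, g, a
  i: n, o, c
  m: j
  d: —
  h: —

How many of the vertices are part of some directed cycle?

A vertex is on a directed cycle iff it belongs to a strongly connected component of size ≥ 2 (or has a self-loop).
The vertices on cycles are {b, c, g, i, k, l, o} — 7 in total.

7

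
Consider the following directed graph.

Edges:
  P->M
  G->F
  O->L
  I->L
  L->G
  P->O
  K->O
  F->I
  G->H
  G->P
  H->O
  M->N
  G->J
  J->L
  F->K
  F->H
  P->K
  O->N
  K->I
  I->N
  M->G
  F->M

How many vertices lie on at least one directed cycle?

A vertex is on a directed cycle iff it belongs to a strongly connected component of size ≥ 2 (or has a self-loop).
The vertices on cycles are {F, G, H, I, J, K, L, M, O, P} — 10 in total.

10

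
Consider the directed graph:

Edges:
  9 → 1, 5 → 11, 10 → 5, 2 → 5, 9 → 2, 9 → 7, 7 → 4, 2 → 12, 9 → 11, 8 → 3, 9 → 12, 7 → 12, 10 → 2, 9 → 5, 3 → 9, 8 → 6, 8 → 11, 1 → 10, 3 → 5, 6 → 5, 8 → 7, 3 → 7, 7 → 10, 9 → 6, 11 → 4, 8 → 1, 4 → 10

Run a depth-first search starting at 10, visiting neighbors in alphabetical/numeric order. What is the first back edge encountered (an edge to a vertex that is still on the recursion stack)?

4->10

DFS from 10 (visiting neighbors in alphabetical/numeric order); mark gray on enter, black on exit:
10 gray
  2 gray
    5 gray
      11 gray
        4 gray
          4→10: 10 is gray → back edge
First back edge: 4 → 10.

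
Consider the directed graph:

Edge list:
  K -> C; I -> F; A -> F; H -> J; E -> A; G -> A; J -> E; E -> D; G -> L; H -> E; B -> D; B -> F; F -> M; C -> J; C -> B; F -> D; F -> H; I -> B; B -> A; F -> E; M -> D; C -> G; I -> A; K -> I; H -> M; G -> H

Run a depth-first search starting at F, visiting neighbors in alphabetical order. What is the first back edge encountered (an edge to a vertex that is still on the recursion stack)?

A->F

DFS from F (visiting neighbors in alphabetical order); mark gray on enter, black on exit:
F gray
  D gray
  D black
  E gray
    A gray
      A→F: F is gray → back edge
First back edge: A → F.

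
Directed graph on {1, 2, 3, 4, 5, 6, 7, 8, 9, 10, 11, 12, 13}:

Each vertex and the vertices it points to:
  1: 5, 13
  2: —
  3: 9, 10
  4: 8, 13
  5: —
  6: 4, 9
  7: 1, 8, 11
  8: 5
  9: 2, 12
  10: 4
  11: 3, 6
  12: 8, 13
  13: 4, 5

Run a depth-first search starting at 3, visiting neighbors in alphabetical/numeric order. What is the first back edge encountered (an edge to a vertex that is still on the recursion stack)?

DFS from 3 (visiting neighbors in alphabetical/numeric order); mark gray on enter, black on exit:
3 gray
  9 gray
    2 gray
    2 black
    12 gray
      8 gray
        5 gray
        5 black
      8 black
      13 gray
        4 gray
          4→8: 8 black — skip
          4→13: 13 is gray → back edge
First back edge: 4 → 13.

4->13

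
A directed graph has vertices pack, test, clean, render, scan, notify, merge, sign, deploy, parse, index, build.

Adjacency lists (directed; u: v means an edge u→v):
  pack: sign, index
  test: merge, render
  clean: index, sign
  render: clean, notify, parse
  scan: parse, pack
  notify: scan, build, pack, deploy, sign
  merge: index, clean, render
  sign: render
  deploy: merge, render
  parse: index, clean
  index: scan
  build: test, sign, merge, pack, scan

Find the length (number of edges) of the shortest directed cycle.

3

For each vertex v, BFS finds the shortest path from v back to v.
The shortest such closed walk is notify → deploy → render → notify, length 3.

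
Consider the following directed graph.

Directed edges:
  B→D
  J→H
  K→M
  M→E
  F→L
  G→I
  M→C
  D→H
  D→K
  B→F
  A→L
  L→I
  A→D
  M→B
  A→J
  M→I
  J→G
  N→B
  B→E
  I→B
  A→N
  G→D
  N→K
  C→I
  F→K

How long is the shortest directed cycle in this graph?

For each vertex v, BFS finds the shortest path from v back to v.
The shortest such closed walk is B → D → K → M → B, length 4.

4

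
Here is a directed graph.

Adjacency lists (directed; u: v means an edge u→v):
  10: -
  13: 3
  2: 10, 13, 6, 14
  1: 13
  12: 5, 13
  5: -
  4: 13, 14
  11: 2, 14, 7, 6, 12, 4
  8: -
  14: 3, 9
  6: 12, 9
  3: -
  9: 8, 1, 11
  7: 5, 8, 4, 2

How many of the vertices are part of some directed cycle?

A vertex is on a directed cycle iff it belongs to a strongly connected component of size ≥ 2 (or has a self-loop).
The vertices on cycles are {2, 4, 6, 7, 9, 11, 14} — 7 in total.

7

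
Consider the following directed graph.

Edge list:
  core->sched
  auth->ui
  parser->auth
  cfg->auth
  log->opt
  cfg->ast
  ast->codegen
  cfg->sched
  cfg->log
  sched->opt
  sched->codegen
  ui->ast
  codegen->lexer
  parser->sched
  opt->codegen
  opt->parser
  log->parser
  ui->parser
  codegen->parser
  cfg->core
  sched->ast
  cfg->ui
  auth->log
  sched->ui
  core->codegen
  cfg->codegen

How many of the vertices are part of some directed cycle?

8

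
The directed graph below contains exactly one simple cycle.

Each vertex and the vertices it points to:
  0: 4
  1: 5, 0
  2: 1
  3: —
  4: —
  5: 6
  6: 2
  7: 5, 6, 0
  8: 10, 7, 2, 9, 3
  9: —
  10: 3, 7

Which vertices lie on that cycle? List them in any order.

DFS with gray/black marking from 2:
2 gray
  1 gray
    5 gray
      6 gray
        6→2: 2 is gray → back edge
Back edge closes the cycle 2 → 1 → 5 → 6 → 2; its vertices are {1, 2, 5, 6}.

1, 2, 5, 6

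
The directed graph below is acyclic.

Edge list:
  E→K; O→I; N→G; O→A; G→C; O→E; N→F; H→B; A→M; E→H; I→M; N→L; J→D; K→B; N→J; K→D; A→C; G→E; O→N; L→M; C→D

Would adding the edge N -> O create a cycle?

Adding N→O creates a cycle iff O can already reach N.
Path from O: O → N.
So O → … → N → O is a cycle.

Yes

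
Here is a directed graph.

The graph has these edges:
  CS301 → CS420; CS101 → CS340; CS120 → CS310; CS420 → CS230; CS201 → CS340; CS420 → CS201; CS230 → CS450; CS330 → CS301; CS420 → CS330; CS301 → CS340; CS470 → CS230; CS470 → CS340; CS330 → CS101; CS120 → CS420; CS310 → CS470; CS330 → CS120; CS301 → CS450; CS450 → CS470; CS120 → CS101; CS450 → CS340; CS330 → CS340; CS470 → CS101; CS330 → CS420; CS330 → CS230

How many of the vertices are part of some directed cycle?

A vertex is on a directed cycle iff it belongs to a strongly connected component of size ≥ 2 (or has a self-loop).
The vertices on cycles are {CS120, CS230, CS301, CS330, CS420, CS450, CS470} — 7 in total.

7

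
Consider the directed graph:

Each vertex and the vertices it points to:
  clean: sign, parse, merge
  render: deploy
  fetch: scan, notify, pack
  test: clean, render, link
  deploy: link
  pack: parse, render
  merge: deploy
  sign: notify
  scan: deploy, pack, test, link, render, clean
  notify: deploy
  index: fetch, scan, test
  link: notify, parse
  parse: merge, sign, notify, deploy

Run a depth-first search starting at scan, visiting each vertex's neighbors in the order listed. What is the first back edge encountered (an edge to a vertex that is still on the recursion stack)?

notify→deploy

DFS from scan (visiting each vertex's neighbors in the order listed); mark gray on enter, black on exit:
scan gray
  deploy gray
    link gray
      notify gray
        notify→deploy: deploy is gray → back edge
First back edge: notify → deploy.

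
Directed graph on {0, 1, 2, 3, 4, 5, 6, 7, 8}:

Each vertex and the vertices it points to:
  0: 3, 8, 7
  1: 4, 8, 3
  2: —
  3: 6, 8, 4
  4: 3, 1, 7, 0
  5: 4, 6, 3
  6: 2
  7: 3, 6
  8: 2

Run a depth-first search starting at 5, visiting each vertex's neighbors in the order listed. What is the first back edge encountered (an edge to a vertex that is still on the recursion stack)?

DFS from 5 (visiting each vertex's neighbors in the order listed); mark gray on enter, black on exit:
5 gray
  4 gray
    3 gray
      6 gray
        2 gray
        2 black
      6 black
      8 gray
        8→2: 2 black — skip
      8 black
      3→4: 4 is gray → back edge
First back edge: 3 → 4.

3->4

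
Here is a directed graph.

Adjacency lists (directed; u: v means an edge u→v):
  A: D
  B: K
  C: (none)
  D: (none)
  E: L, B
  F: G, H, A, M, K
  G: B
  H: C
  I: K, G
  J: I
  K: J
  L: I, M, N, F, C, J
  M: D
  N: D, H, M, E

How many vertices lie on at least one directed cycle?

8

A vertex is on a directed cycle iff it belongs to a strongly connected component of size ≥ 2 (or has a self-loop).
The vertices on cycles are {B, E, G, I, J, K, L, N} — 8 in total.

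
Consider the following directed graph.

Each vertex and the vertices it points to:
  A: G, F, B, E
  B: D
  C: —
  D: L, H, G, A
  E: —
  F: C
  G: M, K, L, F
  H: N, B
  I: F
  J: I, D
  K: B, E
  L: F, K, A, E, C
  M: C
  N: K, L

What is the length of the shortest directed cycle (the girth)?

For each vertex v, BFS finds the shortest path from v back to v.
The shortest such closed walk is D → A → B → D, length 3.

3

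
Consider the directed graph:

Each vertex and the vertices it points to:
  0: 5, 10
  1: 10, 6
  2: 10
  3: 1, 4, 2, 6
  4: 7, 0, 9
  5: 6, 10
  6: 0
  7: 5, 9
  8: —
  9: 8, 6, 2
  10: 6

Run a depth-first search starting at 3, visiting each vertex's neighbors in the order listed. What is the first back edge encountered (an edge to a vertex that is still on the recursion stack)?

DFS from 3 (visiting each vertex's neighbors in the order listed); mark gray on enter, black on exit:
3 gray
  1 gray
    10 gray
      6 gray
        0 gray
          5 gray
            5→6: 6 is gray → back edge
First back edge: 5 → 6.

5->6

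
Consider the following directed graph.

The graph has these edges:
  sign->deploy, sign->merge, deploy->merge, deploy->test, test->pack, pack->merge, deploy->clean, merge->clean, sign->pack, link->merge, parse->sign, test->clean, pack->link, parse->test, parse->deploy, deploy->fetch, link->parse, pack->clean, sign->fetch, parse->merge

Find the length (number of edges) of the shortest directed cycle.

4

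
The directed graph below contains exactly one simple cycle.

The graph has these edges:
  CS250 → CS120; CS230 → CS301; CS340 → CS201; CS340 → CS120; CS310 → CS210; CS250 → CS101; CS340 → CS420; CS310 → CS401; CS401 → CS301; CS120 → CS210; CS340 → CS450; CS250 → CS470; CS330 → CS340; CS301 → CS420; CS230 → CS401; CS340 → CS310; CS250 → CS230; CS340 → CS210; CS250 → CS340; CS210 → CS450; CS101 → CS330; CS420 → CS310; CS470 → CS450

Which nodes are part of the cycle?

DFS with gray/black marking from CS420:
CS420 gray
  CS310 gray
    CS210 gray
      CS450 gray
      CS450 black
    CS210 black
    CS401 gray
      CS301 gray
        CS301→CS420: CS420 is gray → back edge
Back edge closes the cycle CS420 → CS310 → CS401 → CS301 → CS420; its vertices are {CS301, CS310, CS401, CS420}.

CS301, CS310, CS401, CS420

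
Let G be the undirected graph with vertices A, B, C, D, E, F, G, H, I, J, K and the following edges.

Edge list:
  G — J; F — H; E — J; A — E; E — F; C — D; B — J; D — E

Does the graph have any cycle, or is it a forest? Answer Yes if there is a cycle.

No

DFS, tracking each vertex's parent; an edge to a visited non-parent vertex closes a cycle.
Start from H:
visit H (parent –)
  visit F (parent H)
    F–H: parent, skip
    visit E (parent F)
      E–F: parent, skip
      visit D (parent E)
        D–E: parent, skip
        visit C (parent D)
          C–D: parent, skip
      visit A (parent E)
        A–E: parent, skip
      visit J (parent E)
        visit G (parent J)
          G–J: parent, skip
        visit B (parent J)
          B–J: parent, skip
        J–E: parent, skip
visit I (parent –)
visit K (parent –)
No non-parent visited neighbor found — the graph is a forest.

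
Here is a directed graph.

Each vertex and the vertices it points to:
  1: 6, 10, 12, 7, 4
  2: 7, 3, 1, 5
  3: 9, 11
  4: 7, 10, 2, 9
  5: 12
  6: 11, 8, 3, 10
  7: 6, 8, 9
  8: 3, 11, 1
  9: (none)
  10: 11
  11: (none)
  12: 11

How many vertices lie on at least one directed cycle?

A vertex is on a directed cycle iff it belongs to a strongly connected component of size ≥ 2 (or has a self-loop).
The vertices on cycles are {1, 2, 4, 6, 7, 8} — 6 in total.

6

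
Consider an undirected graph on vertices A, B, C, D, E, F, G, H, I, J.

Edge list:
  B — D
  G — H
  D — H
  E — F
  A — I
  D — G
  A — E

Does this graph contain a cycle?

DFS, tracking each vertex's parent; an edge to a visited non-parent vertex closes a cycle.
Start from E:
visit E (parent –)
  visit A (parent E)
    visit I (parent A)
      I–A: parent, skip
    A–E: parent, skip
  visit F (parent E)
    F–E: parent, skip
visit B (parent –)
  visit D (parent B)
    visit G (parent D)
      visit H (parent G)
        H–D: D visited and ≠ parent → cycle
Cycle: D – G – H – D.

Yes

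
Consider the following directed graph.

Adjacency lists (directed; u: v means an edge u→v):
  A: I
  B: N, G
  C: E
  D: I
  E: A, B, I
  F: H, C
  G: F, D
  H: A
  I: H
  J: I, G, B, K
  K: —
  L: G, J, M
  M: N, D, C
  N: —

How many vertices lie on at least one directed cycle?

8

A vertex is on a directed cycle iff it belongs to a strongly connected component of size ≥ 2 (or has a self-loop).
The vertices on cycles are {A, B, C, E, F, G, H, I} — 8 in total.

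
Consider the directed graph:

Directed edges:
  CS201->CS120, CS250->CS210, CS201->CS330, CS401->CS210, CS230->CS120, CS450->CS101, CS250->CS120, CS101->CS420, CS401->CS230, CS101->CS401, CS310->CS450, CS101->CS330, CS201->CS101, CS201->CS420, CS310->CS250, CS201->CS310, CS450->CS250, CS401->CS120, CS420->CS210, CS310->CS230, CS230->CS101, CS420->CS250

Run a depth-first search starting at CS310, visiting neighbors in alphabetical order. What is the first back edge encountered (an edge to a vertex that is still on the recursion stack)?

DFS from CS310 (visiting neighbors in alphabetical order); mark gray on enter, black on exit:
CS310 gray
  CS230 gray
    CS101 gray
      CS330 gray
      CS330 black
      CS401 gray
        CS120 gray
        CS120 black
        CS210 gray
        CS210 black
        CS401→CS230: CS230 is gray → back edge
First back edge: CS401 → CS230.

CS401→CS230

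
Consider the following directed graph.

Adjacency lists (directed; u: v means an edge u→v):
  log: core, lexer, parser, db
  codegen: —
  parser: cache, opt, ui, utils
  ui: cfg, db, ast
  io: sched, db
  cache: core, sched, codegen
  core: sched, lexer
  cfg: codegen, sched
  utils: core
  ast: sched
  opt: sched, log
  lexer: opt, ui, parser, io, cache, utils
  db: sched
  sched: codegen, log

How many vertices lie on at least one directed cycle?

A vertex is on a directed cycle iff it belongs to a strongly connected component of size ≥ 2 (or has a self-loop).
The vertices on cycles are {db, io, ui, ast, cfg, log, opt, core, cache, lexer, sched, utils, parser} — 13 in total.

13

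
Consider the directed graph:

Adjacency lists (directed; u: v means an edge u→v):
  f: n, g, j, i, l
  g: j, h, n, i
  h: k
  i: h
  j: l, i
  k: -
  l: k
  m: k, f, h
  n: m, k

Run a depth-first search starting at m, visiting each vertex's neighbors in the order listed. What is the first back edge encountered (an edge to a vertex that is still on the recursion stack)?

n→m

DFS from m (visiting each vertex's neighbors in the order listed); mark gray on enter, black on exit:
m gray
  k gray
  k black
  f gray
    n gray
      n→m: m is gray → back edge
First back edge: n → m.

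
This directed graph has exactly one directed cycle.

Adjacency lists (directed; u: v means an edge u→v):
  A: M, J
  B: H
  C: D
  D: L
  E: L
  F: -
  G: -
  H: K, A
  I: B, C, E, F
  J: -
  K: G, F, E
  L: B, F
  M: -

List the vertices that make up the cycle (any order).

B, E, H, K, L

DFS with gray/black marking from B:
B gray
  H gray
    K gray
      G gray
      G black
      F gray
      F black
      E gray
        L gray
          L→B: B is gray → back edge
Back edge closes the cycle B → H → K → E → L → B; its vertices are {B, E, H, K, L}.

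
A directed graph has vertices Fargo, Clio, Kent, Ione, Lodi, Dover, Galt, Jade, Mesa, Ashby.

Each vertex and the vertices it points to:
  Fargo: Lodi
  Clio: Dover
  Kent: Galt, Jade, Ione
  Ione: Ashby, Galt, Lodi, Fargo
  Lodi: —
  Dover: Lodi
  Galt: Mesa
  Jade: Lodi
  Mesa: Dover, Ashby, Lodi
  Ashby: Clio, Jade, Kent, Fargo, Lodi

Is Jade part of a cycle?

Jade lies on a cycle iff there is a path from Jade back to itself.
Exploring from Jade, it never reaches itself; equivalently, its strongly connected component is a singleton.

No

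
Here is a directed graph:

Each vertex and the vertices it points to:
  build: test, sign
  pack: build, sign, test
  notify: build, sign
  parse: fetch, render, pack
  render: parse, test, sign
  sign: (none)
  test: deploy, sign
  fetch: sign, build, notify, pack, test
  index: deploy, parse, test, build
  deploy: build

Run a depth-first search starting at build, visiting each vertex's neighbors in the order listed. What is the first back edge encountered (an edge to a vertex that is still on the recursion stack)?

deploy→build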